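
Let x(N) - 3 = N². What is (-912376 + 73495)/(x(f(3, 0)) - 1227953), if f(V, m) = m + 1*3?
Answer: 838881/1227941 ≈ 0.68316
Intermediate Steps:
f(V, m) = 3 + m (f(V, m) = m + 3 = 3 + m)
x(N) = 3 + N²
(-912376 + 73495)/(x(f(3, 0)) - 1227953) = (-912376 + 73495)/((3 + (3 + 0)²) - 1227953) = -838881/((3 + 3²) - 1227953) = -838881/((3 + 9) - 1227953) = -838881/(12 - 1227953) = -838881/(-1227941) = -838881*(-1/1227941) = 838881/1227941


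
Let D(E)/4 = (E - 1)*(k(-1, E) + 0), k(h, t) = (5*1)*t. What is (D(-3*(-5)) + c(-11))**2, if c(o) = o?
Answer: 17547721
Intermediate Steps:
k(h, t) = 5*t
D(E) = 20*E*(-1 + E) (D(E) = 4*((E - 1)*(5*E + 0)) = 4*((-1 + E)*(5*E)) = 4*(5*E*(-1 + E)) = 20*E*(-1 + E))
(D(-3*(-5)) + c(-11))**2 = (20*(-3*(-5))*(-1 - 3*(-5)) - 11)**2 = (20*15*(-1 + 15) - 11)**2 = (20*15*14 - 11)**2 = (4200 - 11)**2 = 4189**2 = 17547721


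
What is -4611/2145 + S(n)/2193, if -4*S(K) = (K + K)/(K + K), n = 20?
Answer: -13483279/6271980 ≈ -2.1498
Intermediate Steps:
S(K) = -¼ (S(K) = -(K + K)/(4*(K + K)) = -2*K/(4*(2*K)) = -2*K*1/(2*K)/4 = -¼*1 = -¼)
-4611/2145 + S(n)/2193 = -4611/2145 - ¼/2193 = -4611*1/2145 - ¼*1/2193 = -1537/715 - 1/8772 = -13483279/6271980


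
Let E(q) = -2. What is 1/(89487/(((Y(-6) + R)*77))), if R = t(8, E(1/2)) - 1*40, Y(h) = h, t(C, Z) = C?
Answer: -2926/89487 ≈ -0.032697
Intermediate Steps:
R = -32 (R = 8 - 1*40 = 8 - 40 = -32)
1/(89487/(((Y(-6) + R)*77))) = 1/(89487/(((-6 - 32)*77))) = 1/(89487/((-38*77))) = 1/(89487/(-2926)) = 1/(89487*(-1/2926)) = 1/(-89487/2926) = -2926/89487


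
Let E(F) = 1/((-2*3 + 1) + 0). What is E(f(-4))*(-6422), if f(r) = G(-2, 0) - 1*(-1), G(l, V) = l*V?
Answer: 6422/5 ≈ 1284.4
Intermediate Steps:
G(l, V) = V*l
f(r) = 1 (f(r) = 0*(-2) - 1*(-1) = 0 + 1 = 1)
E(F) = -⅕ (E(F) = 1/((-6 + 1) + 0) = 1/(-5 + 0) = 1/(-5) = -⅕)
E(f(-4))*(-6422) = -⅕*(-6422) = 6422/5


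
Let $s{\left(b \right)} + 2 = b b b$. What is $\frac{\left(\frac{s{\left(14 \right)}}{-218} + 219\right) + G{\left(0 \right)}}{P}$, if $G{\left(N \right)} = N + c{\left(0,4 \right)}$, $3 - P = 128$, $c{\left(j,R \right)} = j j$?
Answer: $- \frac{180}{109} \approx -1.6514$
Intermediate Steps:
$c{\left(j,R \right)} = j^{2}$
$P = -125$ ($P = 3 - 128 = -125$)
$s{\left(b \right)} = -2 + b^{3}$ ($s{\left(b \right)} = -2 + b b b = -2 + b^{2} b = -2 + b^{3}$)
$G{\left(N \right)} = N$ ($G{\left(N \right)} = N + 0^{2} = N + 0 = N$)
$\frac{\left(\frac{s{\left(14 \right)}}{-218} + 219\right) + G{\left(0 \right)}}{P} = \frac{\left(\frac{-2 + 14^{3}}{-218} + 219\right) + 0}{-125} = \left(\left(\left(-2 + 2744\right) \left(- \frac{1}{218}\right) + 219\right) + 0\right) \left(- \frac{1}{125}\right) = \left(\left(2742 \left(- \frac{1}{218}\right) + 219\right) + 0\right) \left(- \frac{1}{125}\right) = \left(\left(- \frac{1371}{109} + 219\right) + 0\right) \left(- \frac{1}{125}\right) = \left(\frac{22500}{109} + 0\right) \left(- \frac{1}{125}\right) = \frac{22500}{109} \left(- \frac{1}{125}\right) = - \frac{180}{109}$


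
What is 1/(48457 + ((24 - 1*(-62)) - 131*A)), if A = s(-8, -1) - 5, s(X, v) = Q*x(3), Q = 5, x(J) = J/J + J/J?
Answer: 1/47888 ≈ 2.0882e-5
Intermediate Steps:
x(J) = 2 (x(J) = 1 + 1 = 2)
s(X, v) = 10 (s(X, v) = 5*2 = 10)
A = 5 (A = 10 - 5 = 5)
1/(48457 + ((24 - 1*(-62)) - 131*A)) = 1/(48457 + ((24 - 1*(-62)) - 131*5)) = 1/(48457 + ((24 + 62) - 655)) = 1/(48457 + (86 - 655)) = 1/(48457 - 569) = 1/47888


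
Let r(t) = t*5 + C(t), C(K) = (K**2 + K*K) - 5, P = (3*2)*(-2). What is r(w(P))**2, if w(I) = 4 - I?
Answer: 344569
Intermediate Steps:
P = -12 (P = 6*(-2) = -12)
C(K) = -5 + 2*K**2 (C(K) = (K**2 + K**2) - 5 = 2*K**2 - 5 = -5 + 2*K**2)
r(t) = -5 + 2*t**2 + 5*t (r(t) = t*5 + (-5 + 2*t**2) = 5*t + (-5 + 2*t**2) = -5 + 2*t**2 + 5*t)
r(w(P))**2 = (-5 + 2*(4 - 1*(-12))**2 + 5*(4 - 1*(-12)))**2 = (-5 + 2*(4 + 12)**2 + 5*(4 + 12))**2 = (-5 + 2*16**2 + 5*16)**2 = (-5 + 2*256 + 80)**2 = (-5 + 512 + 80)**2 = 587**2 = 344569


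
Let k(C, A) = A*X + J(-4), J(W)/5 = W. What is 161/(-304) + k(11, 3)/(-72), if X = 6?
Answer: -1373/2736 ≈ -0.50183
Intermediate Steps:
J(W) = 5*W
k(C, A) = -20 + 6*A (k(C, A) = A*6 + 5*(-4) = 6*A - 20 = -20 + 6*A)
161/(-304) + k(11, 3)/(-72) = 161/(-304) + (-20 + 6*3)/(-72) = 161*(-1/304) + (-20 + 18)*(-1/72) = -161/304 - 2*(-1/72) = -161/304 + 1/36 = -1373/2736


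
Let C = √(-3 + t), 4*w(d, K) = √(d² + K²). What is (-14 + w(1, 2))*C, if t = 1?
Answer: I*√2*(-56 + √5)/4 ≈ -19.008*I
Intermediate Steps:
w(d, K) = √(K² + d²)/4 (w(d, K) = √(d² + K²)/4 = √(K² + d²)/4)
C = I*√2 (C = √(-3 + 1) = √(-2) = I*√2 ≈ 1.4142*I)
(-14 + w(1, 2))*C = (-14 + √(2² + 1²)/4)*(I*√2) = (-14 + √(4 + 1)/4)*(I*√2) = (-14 + √5/4)*(I*√2) = I*√2*(-14 + √5/4)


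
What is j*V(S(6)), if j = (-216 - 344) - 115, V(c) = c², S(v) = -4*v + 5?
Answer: -243675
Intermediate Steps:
S(v) = 5 - 4*v
j = -675 (j = -560 - 115 = -675)
j*V(S(6)) = -675*(5 - 4*6)² = -675*(5 - 24)² = -675*(-19)² = -675*361 = -243675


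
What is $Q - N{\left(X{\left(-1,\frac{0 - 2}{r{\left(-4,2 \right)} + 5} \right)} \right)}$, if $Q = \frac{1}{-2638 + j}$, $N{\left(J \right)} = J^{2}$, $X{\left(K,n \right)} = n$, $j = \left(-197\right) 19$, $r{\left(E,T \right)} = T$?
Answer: $- \frac{25573}{312669} \approx -0.081789$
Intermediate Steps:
$j = -3743$
$Q = - \frac{1}{6381}$ ($Q = \frac{1}{-2638 - 3743} = \frac{1}{-6381} = - \frac{1}{6381} \approx -0.00015672$)
$Q - N{\left(X{\left(-1,\frac{0 - 2}{r{\left(-4,2 \right)} + 5} \right)} \right)} = - \frac{1}{6381} - \left(\frac{0 - 2}{2 + 5}\right)^{2} = - \frac{1}{6381} - \left(- \frac{2}{7}\right)^{2} = - \frac{1}{6381} - \frac{4}{49} = - \frac{25573}{312669}$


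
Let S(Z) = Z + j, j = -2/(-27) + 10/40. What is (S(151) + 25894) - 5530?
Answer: 2215655/108 ≈ 20515.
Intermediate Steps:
j = 35/108 (j = -2*(-1/27) + 10*(1/40) = 2/27 + ¼ = 35/108 ≈ 0.32407)
S(Z) = 35/108 + Z (S(Z) = Z + 35/108 = 35/108 + Z)
(S(151) + 25894) - 5530 = ((35/108 + 151) + 25894) - 5530 = (16343/108 + 25894) - 5530 = 2812895/108 - 5530 = 2215655/108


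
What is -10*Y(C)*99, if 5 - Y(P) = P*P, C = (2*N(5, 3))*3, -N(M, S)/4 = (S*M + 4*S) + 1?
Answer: 447063210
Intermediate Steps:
N(M, S) = -4 - 16*S - 4*M*S (N(M, S) = -4*((S*M + 4*S) + 1) = -4*((M*S + 4*S) + 1) = -4*((4*S + M*S) + 1) = -4*(1 + 4*S + M*S) = -4 - 16*S - 4*M*S)
C = -672 (C = (2*(-4 - 16*3 - 4*5*3))*3 = (2*(-4 - 48 - 60))*3 = (2*(-112))*3 = -224*3 = -672)
Y(P) = 5 - P² (Y(P) = 5 - P*P = 5 - P²)
-10*Y(C)*99 = -10*(5 - 1*(-672)²)*99 = -10*(5 - 1*451584)*99 = -10*(5 - 451584)*99 = -10*(-451579)*99 = 4515790*99 = 447063210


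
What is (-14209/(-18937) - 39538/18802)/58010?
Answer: -120393372/5163665506685 ≈ -2.3315e-5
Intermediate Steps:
(-14209/(-18937) - 39538/18802)/58010 = (-14209*(-1/18937) - 39538*1/18802)*(1/58010) = (14209/18937 - 19769/9401)*(1/58010) = -240786744/178026737*1/58010 = -120393372/5163665506685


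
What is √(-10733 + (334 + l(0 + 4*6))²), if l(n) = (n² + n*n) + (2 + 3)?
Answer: 2*√553087 ≈ 1487.4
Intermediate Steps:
l(n) = 5 + 2*n² (l(n) = (n² + n²) + 5 = 2*n² + 5 = 5 + 2*n²)
√(-10733 + (334 + l(0 + 4*6))²) = √(-10733 + (334 + (5 + 2*(0 + 4*6)²))²) = √(-10733 + (334 + (5 + 2*(0 + 24)²))²) = √(-10733 + (334 + (5 + 2*24²))²) = √(-10733 + (334 + (5 + 2*576))²) = √(-10733 + (334 + (5 + 1152))²) = √(-10733 + (334 + 1157)²) = √(-10733 + 1491²) = √(-10733 + 2223081) = √2212348 = 2*√553087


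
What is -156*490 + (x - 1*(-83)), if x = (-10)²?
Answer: -76257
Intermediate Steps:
x = 100
-156*490 + (x - 1*(-83)) = -156*490 + (100 - 1*(-83)) = -76440 + (100 + 83) = -76440 + 183 = -76257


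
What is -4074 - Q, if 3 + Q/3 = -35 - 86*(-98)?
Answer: -29244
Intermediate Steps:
Q = 25170 (Q = -9 + 3*(-35 - 86*(-98)) = -9 + 3*(-35 + 8428) = -9 + 3*8393 = -9 + 25179 = 25170)
-4074 - Q = -4074 - 1*25170 = -4074 - 25170 = -29244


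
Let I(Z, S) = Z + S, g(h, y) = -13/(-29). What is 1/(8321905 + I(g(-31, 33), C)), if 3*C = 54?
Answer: 29/241335780 ≈ 1.2016e-7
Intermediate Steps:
g(h, y) = 13/29 (g(h, y) = -13*(-1/29) = 13/29)
C = 18 (C = (1/3)*54 = 18)
I(Z, S) = S + Z
1/(8321905 + I(g(-31, 33), C)) = 1/(8321905 + (18 + 13/29)) = 1/(8321905 + 535/29) = 1/(241335780/29) = 29/241335780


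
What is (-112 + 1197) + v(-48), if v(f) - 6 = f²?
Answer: 3395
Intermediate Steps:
v(f) = 6 + f²
(-112 + 1197) + v(-48) = (-112 + 1197) + (6 + (-48)²) = 1085 + (6 + 2304) = 1085 + 2310 = 3395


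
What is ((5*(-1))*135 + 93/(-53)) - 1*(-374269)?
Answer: 19800389/53 ≈ 3.7359e+5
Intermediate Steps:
((5*(-1))*135 + 93/(-53)) - 1*(-374269) = (-5*135 + 93*(-1/53)) + 374269 = (-675 - 93/53) + 374269 = -35868/53 + 374269 = 19800389/53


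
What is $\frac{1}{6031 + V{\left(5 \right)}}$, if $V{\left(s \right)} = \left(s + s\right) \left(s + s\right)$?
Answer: $\frac{1}{6131} \approx 0.00016311$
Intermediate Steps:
$V{\left(s \right)} = 4 s^{2}$ ($V{\left(s \right)} = 2 s 2 s = 4 s^{2}$)
$\frac{1}{6031 + V{\left(5 \right)}} = \frac{1}{6031 + 4 \cdot 5^{2}} = \frac{1}{6031 + 4 \cdot 25} = \frac{1}{6031 + 100} = \frac{1}{6131}$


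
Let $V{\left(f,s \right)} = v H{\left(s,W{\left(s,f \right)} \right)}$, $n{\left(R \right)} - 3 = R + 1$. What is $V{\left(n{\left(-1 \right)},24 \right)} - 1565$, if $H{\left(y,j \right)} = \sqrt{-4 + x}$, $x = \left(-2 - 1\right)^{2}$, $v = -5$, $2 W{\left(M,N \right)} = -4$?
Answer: $-1565 - 5 \sqrt{5} \approx -1576.2$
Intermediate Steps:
$W{\left(M,N \right)} = -2$ ($W{\left(M,N \right)} = \frac{1}{2} \left(-4\right) = -2$)
$x = 9$ ($x = \left(-3\right)^{2} = 9$)
$H{\left(y,j \right)} = \sqrt{5}$ ($H{\left(y,j \right)} = \sqrt{-4 + 9} = \sqrt{5}$)
$n{\left(R \right)} = 4 + R$ ($n{\left(R \right)} = 3 + \left(R + 1\right) = 3 + \left(1 + R\right) = 4 + R$)
$V{\left(f,s \right)} = - 5 \sqrt{5}$
$V{\left(n{\left(-1 \right)},24 \right)} - 1565 = - 5 \sqrt{5} - 1565 = -1565 - 5 \sqrt{5}$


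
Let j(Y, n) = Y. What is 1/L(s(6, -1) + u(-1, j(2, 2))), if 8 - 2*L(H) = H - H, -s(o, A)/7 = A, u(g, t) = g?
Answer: ¼ ≈ 0.25000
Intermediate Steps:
s(o, A) = -7*A
L(H) = 4 (L(H) = 4 - (H - H)/2 = 4 - ½*0 = 4 + 0 = 4)
1/L(s(6, -1) + u(-1, j(2, 2))) = 1/4 = ¼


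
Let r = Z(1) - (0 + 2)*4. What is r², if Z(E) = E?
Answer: 49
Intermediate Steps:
r = -7 (r = 1 - (0 + 2)*4 = 1 - 2*4 = 1 - 1*8 = 1 - 8 = -7)
r² = (-7)² = 49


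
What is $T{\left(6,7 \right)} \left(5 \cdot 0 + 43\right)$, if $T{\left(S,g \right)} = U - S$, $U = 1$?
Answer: $-215$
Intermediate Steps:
$T{\left(S,g \right)} = 1 - S$
$T{\left(6,7 \right)} \left(5 \cdot 0 + 43\right) = \left(1 - 6\right) \left(5 \cdot 0 + 43\right) = \left(1 - 6\right) \left(0 + 43\right) = \left(-5\right) 43 = -215$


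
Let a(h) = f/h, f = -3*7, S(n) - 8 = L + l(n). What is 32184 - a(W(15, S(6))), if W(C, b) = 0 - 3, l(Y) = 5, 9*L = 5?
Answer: 32177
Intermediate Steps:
L = 5/9 (L = (⅑)*5 = 5/9 ≈ 0.55556)
S(n) = 122/9 (S(n) = 8 + (5/9 + 5) = 8 + 50/9 = 122/9)
W(C, b) = -3
f = -21
a(h) = -21/h
32184 - a(W(15, S(6))) = 32184 - (-21)/(-3) = 32184 - (-21)*(-1)/3 = 32184 - 1*7 = 32184 - 7 = 32177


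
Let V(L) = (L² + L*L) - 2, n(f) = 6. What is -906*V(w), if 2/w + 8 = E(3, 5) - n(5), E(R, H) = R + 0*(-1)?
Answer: 212004/121 ≈ 1752.1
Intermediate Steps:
E(R, H) = R (E(R, H) = R + 0 = R)
w = -2/11 (w = 2/(-8 + (3 - 1*6)) = 2/(-8 + (3 - 6)) = 2/(-8 - 3) = 2/(-11) = 2*(-1/11) = -2/11 ≈ -0.18182)
V(L) = -2 + 2*L² (V(L) = (L² + L²) - 2 = 2*L² - 2 = -2 + 2*L²)
-906*V(w) = -906*(-2 + 2*(-2/11)²) = -906*(-2 + 2*(4/121)) = -906*(-2 + 8/121) = -906*(-234/121) = 212004/121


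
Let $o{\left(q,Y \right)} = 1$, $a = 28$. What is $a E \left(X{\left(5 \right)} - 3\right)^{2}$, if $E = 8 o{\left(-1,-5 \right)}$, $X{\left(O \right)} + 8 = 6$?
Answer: $5600$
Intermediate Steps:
$X{\left(O \right)} = -2$ ($X{\left(O \right)} = -8 + 6 = -2$)
$E = 8$ ($E = 8 \cdot 1 = 8$)
$a E \left(X{\left(5 \right)} - 3\right)^{2} = 28 \cdot 8 \left(-2 - 3\right)^{2} = 224 \left(-5\right)^{2} = 224 \cdot 25 = 5600$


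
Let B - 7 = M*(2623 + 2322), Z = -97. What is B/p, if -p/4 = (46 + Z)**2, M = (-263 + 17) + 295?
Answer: -60578/2601 ≈ -23.290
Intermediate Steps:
M = 49 (M = -246 + 295 = 49)
p = -10404 (p = -4*(46 - 97)**2 = -4*(-51)**2 = -4*2601 = -10404)
B = 242312 (B = 7 + 49*(2623 + 2322) = 7 + 49*4945 = 7 + 242305 = 242312)
B/p = 242312/(-10404) = 242312*(-1/10404) = -60578/2601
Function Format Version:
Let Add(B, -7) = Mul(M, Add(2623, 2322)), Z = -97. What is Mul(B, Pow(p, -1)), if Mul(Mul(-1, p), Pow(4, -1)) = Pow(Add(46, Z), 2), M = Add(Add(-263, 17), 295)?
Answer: Rational(-60578, 2601) ≈ -23.290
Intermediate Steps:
M = 49 (M = Add(-246, 295) = 49)
p = -10404 (p = Mul(-4, Pow(Add(46, -97), 2)) = Mul(-4, Pow(-51, 2)) = Mul(-4, 2601) = -10404)
B = 242312 (B = Add(7, Mul(49, Add(2623, 2322))) = Add(7, Mul(49, 4945)) = Add(7, 242305) = 242312)
Mul(B, Pow(p, -1)) = Mul(242312, Pow(-10404, -1)) = Mul(242312, Rational(-1, 10404)) = Rational(-60578, 2601)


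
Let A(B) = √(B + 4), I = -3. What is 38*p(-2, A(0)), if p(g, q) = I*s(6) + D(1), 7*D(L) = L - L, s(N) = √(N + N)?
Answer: -228*√3 ≈ -394.91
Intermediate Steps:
s(N) = √2*√N (s(N) = √(2*N) = √2*√N)
D(L) = 0 (D(L) = (L - L)/7 = (⅐)*0 = 0)
A(B) = √(4 + B)
p(g, q) = -6*√3 (p(g, q) = -3*√2*√6 + 0 = -6*√3 + 0 = -6*√3)
38*p(-2, A(0)) = 38*(-6*√3) = -228*√3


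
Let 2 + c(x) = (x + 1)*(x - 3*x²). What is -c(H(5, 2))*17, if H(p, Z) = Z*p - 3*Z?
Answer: 3774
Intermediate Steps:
H(p, Z) = -3*Z + Z*p
c(x) = -2 + (1 + x)*(x - 3*x²) (c(x) = -2 + (x + 1)*(x - 3*x²) = -2 + (1 + x)*(x - 3*x²))
-c(H(5, 2))*17 = -(-2 + 2*(-3 + 5) - 3*8*(-3 + 5)³ - 2*4*(-3 + 5)²)*17 = -(-2 + 2*2 - 3*(2*2)³ - 2*(2*2)²)*17 = -(-2 + 4 - 3*4³ - 2*4²)*17 = -(-2 + 4 - 3*64 - 2*16)*17 = -(-2 + 4 - 192 - 32)*17 = -1*(-222)*17 = 222*17 = 3774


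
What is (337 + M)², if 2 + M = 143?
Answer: 228484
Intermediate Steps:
M = 141 (M = -2 + 143 = 141)
(337 + M)² = (337 + 141)² = 478² = 228484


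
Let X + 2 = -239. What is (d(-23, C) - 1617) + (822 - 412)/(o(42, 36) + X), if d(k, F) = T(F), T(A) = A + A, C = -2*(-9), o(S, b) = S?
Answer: -315029/199 ≈ -1583.1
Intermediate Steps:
X = -241 (X = -2 - 239 = -241)
C = 18
T(A) = 2*A
d(k, F) = 2*F
(d(-23, C) - 1617) + (822 - 412)/(o(42, 36) + X) = (2*18 - 1617) + (822 - 412)/(42 - 241) = (36 - 1617) + 410/(-199) = -1581 + 410*(-1/199) = -1581 - 410/199 = -315029/199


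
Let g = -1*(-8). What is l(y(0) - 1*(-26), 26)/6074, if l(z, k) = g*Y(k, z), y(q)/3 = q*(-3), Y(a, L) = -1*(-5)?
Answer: 20/3037 ≈ 0.0065854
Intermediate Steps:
Y(a, L) = 5
g = 8
y(q) = -9*q (y(q) = 3*(q*(-3)) = 3*(-3*q) = -9*q)
l(z, k) = 40 (l(z, k) = 8*5 = 40)
l(y(0) - 1*(-26), 26)/6074 = 40/6074 = 40*(1/6074) = 20/3037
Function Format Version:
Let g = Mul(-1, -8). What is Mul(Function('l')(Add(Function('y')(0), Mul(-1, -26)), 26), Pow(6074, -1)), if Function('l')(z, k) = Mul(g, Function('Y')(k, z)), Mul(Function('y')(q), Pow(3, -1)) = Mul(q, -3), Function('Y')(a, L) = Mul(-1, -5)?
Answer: Rational(20, 3037) ≈ 0.0065854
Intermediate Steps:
Function('Y')(a, L) = 5
g = 8
Function('y')(q) = Mul(-9, q) (Function('y')(q) = Mul(3, Mul(q, -3)) = Mul(3, Mul(-3, q)) = Mul(-9, q))
Function('l')(z, k) = 40 (Function('l')(z, k) = Mul(8, 5) = 40)
Mul(Function('l')(Add(Function('y')(0), Mul(-1, -26)), 26), Pow(6074, -1)) = Mul(40, Pow(6074, -1)) = Mul(40, Rational(1, 6074)) = Rational(20, 3037)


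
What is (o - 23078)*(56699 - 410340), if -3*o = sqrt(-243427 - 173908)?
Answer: 8161326998 + 353641*I*sqrt(417335)/3 ≈ 8.1613e+9 + 7.6152e+7*I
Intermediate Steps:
o = -I*sqrt(417335)/3 (o = -sqrt(-243427 - 173908)/3 = -I*sqrt(417335)/3 ≈ -215.34*I)
(o - 23078)*(56699 - 410340) = (-I*sqrt(417335)/3 - 23078)*(56699 - 410340) = (-23078 - I*sqrt(417335)/3)*(-353641) = 8161326998 + 353641*I*sqrt(417335)/3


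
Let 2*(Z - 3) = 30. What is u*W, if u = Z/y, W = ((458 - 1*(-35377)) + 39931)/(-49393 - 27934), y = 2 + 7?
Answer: -151532/77327 ≈ -1.9596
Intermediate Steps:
y = 9
Z = 18 (Z = 3 + (½)*30 = 3 + 15 = 18)
W = -75766/77327 (W = ((458 + 35377) + 39931)/(-77327) = (35835 + 39931)*(-1/77327) = 75766*(-1/77327) = -75766/77327 ≈ -0.97981)
u = 2 (u = 18/9 = 18*(⅑) = 2)
u*W = 2*(-75766/77327) = -151532/77327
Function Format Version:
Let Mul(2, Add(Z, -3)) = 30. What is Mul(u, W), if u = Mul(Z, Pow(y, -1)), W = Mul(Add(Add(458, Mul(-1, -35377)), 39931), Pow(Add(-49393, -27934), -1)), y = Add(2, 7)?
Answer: Rational(-151532, 77327) ≈ -1.9596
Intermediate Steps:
y = 9
Z = 18 (Z = Add(3, Mul(Rational(1, 2), 30)) = Add(3, 15) = 18)
W = Rational(-75766, 77327) (W = Mul(Add(Add(458, 35377), 39931), Pow(-77327, -1)) = Mul(Add(35835, 39931), Rational(-1, 77327)) = Mul(75766, Rational(-1, 77327)) = Rational(-75766, 77327) ≈ -0.97981)
u = 2 (u = Mul(18, Pow(9, -1)) = Mul(18, Rational(1, 9)) = 2)
Mul(u, W) = Mul(2, Rational(-75766, 77327)) = Rational(-151532, 77327)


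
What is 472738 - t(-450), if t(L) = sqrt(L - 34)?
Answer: 472738 - 22*I ≈ 4.7274e+5 - 22.0*I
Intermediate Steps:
t(L) = sqrt(-34 + L)
472738 - t(-450) = 472738 - sqrt(-34 - 450) = 472738 - sqrt(-484) = 472738 - 22*I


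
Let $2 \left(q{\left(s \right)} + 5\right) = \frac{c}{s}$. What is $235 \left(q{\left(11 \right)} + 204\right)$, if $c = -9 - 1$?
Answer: $\frac{513240}{11} \approx 46658.0$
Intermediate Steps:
$c = -10$
$q{\left(s \right)} = -5 - \frac{5}{s}$ ($q{\left(s \right)} = -5 + \frac{\left(-10\right) \frac{1}{s}}{2} = -5 - \frac{5}{s}$)
$235 \left(q{\left(11 \right)} + 204\right) = 235 \left(\left(-5 - \frac{5}{11}\right) + 204\right) = 235 \left(- \frac{60}{11} + 204\right) = 235 \cdot \frac{2184}{11} = \frac{513240}{11}$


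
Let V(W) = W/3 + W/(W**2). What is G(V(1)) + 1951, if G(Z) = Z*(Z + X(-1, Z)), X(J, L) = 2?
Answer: 17599/9 ≈ 1955.4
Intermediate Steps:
V(W) = 1/W + W/3 (V(W) = W*(1/3) + W/W**2 = W/3 + 1/W = 1/W + W/3)
G(Z) = Z*(2 + Z) (G(Z) = Z*(Z + 2) = Z*(2 + Z))
G(V(1)) + 1951 = (1/1 + (1/3)*1)*(2 + (1/1 + (1/3)*1)) + 1951 = (1 + 1/3)*(2 + (1 + 1/3)) + 1951 = 4*(2 + 4/3)/3 + 1951 = (4/3)*(10/3) + 1951 = 40/9 + 1951 = 17599/9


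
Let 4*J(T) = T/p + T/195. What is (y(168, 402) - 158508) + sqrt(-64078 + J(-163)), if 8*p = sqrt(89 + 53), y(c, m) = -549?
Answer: -159057 + I*sqrt(49131076043985 + 1760253300*sqrt(142))/27690 ≈ -1.5906e+5 + 253.19*I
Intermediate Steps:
p = sqrt(142)/8 (p = sqrt(89 + 53)/8 = sqrt(142)/8 ≈ 1.4895)
J(T) = T/780 + T*sqrt(142)/71 (J(T) = (T/((sqrt(142)/8)) + T/195)/4 = (T*(4*sqrt(142)/71) + T*(1/195))/4 = (4*T*sqrt(142)/71 + T/195)/4 = (T/195 + 4*T*sqrt(142)/71)/4 = T/780 + T*sqrt(142)/71)
(y(168, 402) - 158508) + sqrt(-64078 + J(-163)) = (-549 - 158508) + sqrt(-64078 + (1/55380)*(-163)*(71 + 780*sqrt(142))) = -159057 + sqrt(-64078 + (-163/780 - 163*sqrt(142)/71)) = -159057 + sqrt(-49981003/780 - 163*sqrt(142)/71)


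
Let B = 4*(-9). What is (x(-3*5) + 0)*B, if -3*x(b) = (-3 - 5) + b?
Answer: -276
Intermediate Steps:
x(b) = 8/3 - b/3 (x(b) = -((-3 - 5) + b)/3 = -(-8 + b)/3 = 8/3 - b/3)
B = -36
(x(-3*5) + 0)*B = ((8/3 - (-1)*5) + 0)*(-36) = ((8/3 - 1/3*(-15)) + 0)*(-36) = ((8/3 + 5) + 0)*(-36) = (23/3 + 0)*(-36) = (23/3)*(-36) = -276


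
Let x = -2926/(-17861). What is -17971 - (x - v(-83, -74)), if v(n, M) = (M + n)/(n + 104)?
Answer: -6743446274/375081 ≈ -17979.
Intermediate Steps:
x = 2926/17861 (x = -2926*(-1/17861) = 2926/17861 ≈ 0.16382)
v(n, M) = (M + n)/(104 + n)
-17971 - (x - v(-83, -74)) = -17971 - (2926/17861 - (-74 - 83)/(104 - 83)) = -17971 - (2926/17861 - (-157)/21) = -17971 - (2926/17861 - 1*(-157/21)) = -17971 - (2926/17861 + 157/21) = -17971 - 1*2865623/375081 = -17971 - 2865623/375081 = -6743446274/375081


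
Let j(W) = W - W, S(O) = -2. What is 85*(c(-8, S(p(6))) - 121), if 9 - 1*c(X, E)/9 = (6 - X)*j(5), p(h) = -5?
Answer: -3400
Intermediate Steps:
j(W) = 0
c(X, E) = 81 (c(X, E) = 81 - 9*(6 - X)*0 = 81 - 9*0 = 81 + 0 = 81)
85*(c(-8, S(p(6))) - 121) = 85*(81 - 121) = 85*(-40) = -3400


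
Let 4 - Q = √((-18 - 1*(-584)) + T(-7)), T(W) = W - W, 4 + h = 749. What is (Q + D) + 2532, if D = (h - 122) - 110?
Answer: 3049 - √566 ≈ 3025.2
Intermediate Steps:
h = 745 (h = -4 + 749 = 745)
T(W) = 0
D = 513 (D = (745 - 122) - 110 = 623 - 110 = 513)
Q = 4 - √566 (Q = 4 - √((-18 - 1*(-584)) + 0) = 4 - √((-18 + 584) + 0) = 4 - √(566 + 0) = 4 - √566 ≈ -19.791)
(Q + D) + 2532 = ((4 - √566) + 513) + 2532 = (517 - √566) + 2532 = 3049 - √566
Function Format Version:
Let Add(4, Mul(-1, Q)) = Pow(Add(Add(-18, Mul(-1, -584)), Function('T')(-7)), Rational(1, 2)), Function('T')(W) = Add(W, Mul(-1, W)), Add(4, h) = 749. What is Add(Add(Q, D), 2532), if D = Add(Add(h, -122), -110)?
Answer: Add(3049, Mul(-1, Pow(566, Rational(1, 2)))) ≈ 3025.2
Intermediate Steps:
h = 745 (h = Add(-4, 749) = 745)
Function('T')(W) = 0
D = 513 (D = Add(Add(745, -122), -110) = Add(623, -110) = 513)
Q = Add(4, Mul(-1, Pow(566, Rational(1, 2)))) (Q = Add(4, Mul(-1, Pow(Add(Add(-18, Mul(-1, -584)), 0), Rational(1, 2)))) = Add(4, Mul(-1, Pow(Add(Add(-18, 584), 0), Rational(1, 2)))) = Add(4, Mul(-1, Pow(Add(566, 0), Rational(1, 2)))) = Add(4, Mul(-1, Pow(566, Rational(1, 2)))) ≈ -19.791)
Add(Add(Q, D), 2532) = Add(Add(Add(4, Mul(-1, Pow(566, Rational(1, 2)))), 513), 2532) = Add(Add(517, Mul(-1, Pow(566, Rational(1, 2)))), 2532) = Add(3049, Mul(-1, Pow(566, Rational(1, 2))))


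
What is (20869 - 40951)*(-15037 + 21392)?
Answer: -127621110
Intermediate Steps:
(20869 - 40951)*(-15037 + 21392) = -20082*6355 = -127621110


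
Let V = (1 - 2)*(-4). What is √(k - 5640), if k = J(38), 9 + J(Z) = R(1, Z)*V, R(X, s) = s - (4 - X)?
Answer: I*√5509 ≈ 74.223*I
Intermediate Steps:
R(X, s) = -4 + X + s (R(X, s) = s + (-4 + X) = -4 + X + s)
V = 4 (V = -1*(-4) = 4)
J(Z) = -21 + 4*Z (J(Z) = -9 + (-4 + 1 + Z)*4 = -9 + (-3 + Z)*4 = -9 + (-12 + 4*Z) = -21 + 4*Z)
k = 131 (k = -21 + 4*38 = -21 + 152 = 131)
√(k - 5640) = √(131 - 5640) = √(-5509) = I*√5509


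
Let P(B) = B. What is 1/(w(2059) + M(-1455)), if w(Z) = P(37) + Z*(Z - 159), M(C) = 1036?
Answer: 1/3913173 ≈ 2.5555e-7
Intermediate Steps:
w(Z) = 37 + Z*(-159 + Z) (w(Z) = 37 + Z*(Z - 159) = 37 + Z*(-159 + Z))
1/(w(2059) + M(-1455)) = 1/((37 + 2059² - 159*2059) + 1036) = 1/((37 + 4239481 - 327381) + 1036) = 1/(3912137 + 1036) = 1/3913173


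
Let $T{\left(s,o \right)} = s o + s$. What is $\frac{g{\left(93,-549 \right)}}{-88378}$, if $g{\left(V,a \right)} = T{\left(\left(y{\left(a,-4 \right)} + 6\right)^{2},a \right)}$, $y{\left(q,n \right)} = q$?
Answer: $\frac{80788626}{44189} \approx 1828.3$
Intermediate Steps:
$T{\left(s,o \right)} = s + o s$ ($T{\left(s,o \right)} = o s + s = s + o s$)
$g{\left(V,a \right)} = \left(6 + a\right)^{2} \left(1 + a\right)$ ($g{\left(V,a \right)} = \left(a + 6\right)^{2} \left(1 + a\right) = \left(6 + a\right)^{2} \left(1 + a\right)$)
$\frac{g{\left(93,-549 \right)}}{-88378} = \frac{\left(6 - 549\right)^{2} \left(1 - 549\right)}{-88378} = \left(-543\right)^{2} \left(-548\right) \left(- \frac{1}{88378}\right) = 294849 \left(-548\right) \left(- \frac{1}{88378}\right) = \left(-161577252\right) \left(- \frac{1}{88378}\right) = \frac{80788626}{44189}$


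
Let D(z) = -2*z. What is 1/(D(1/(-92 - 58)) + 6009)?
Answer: 75/450676 ≈ 0.00016642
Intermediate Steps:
1/(D(1/(-92 - 58)) + 6009) = 1/(-2/(-92 - 58) + 6009) = 1/(-2/(-150) + 6009) = 1/(-2*(-1/150) + 6009) = 1/(1/75 + 6009) = 1/(450676/75) = 75/450676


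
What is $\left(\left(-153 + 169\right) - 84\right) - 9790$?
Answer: $-9858$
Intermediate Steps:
$\left(\left(-153 + 169\right) - 84\right) - 9790 = \left(16 - 84\right) - 9790 = -68 - 9790 = -9858$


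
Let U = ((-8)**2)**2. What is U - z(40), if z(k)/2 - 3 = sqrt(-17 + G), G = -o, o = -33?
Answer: 4082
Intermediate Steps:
G = 33 (G = -1*(-33) = 33)
z(k) = 14 (z(k) = 6 + 2*sqrt(-17 + 33) = 6 + 2*sqrt(16) = 6 + 2*4 = 6 + 8 = 14)
U = 4096 (U = 64**2 = 4096)
U - z(40) = 4096 - 1*14 = 4096 - 14 = 4082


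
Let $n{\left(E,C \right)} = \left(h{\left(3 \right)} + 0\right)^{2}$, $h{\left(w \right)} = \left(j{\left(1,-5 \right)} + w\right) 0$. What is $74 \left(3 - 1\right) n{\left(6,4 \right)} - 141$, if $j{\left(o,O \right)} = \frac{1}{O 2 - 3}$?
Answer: $-141$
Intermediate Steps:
$j{\left(o,O \right)} = \frac{1}{-3 + 2 O}$ ($j{\left(o,O \right)} = \frac{1}{2 O - 3} = \frac{1}{-3 + 2 O}$)
$h{\left(w \right)} = 0$ ($h{\left(w \right)} = \left(\frac{1}{-3 + 2 \left(-5\right)} + w\right) 0 = \left(\frac{1}{-3 - 10} + w\right) 0 = \left(\frac{1}{-13} + w\right) 0 = \left(- \frac{1}{13} + w\right) 0 = 0$)
$n{\left(E,C \right)} = 0$ ($n{\left(E,C \right)} = \left(0 + 0\right)^{2} = 0^{2} = 0$)
$74 \left(3 - 1\right) n{\left(6,4 \right)} - 141 = 74 \left(3 - 1\right) 0 - 141 = 74 \cdot 2 \cdot 0 - 141 = 74 \cdot 0 - 141 = 0 - 141 = -141$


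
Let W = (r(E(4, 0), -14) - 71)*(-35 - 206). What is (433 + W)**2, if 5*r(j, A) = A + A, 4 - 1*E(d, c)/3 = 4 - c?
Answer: 8924203024/25 ≈ 3.5697e+8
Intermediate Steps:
E(d, c) = 3*c (E(d, c) = 12 - 3*(4 - c) = 12 + (-12 + 3*c) = 3*c)
r(j, A) = 2*A/5 (r(j, A) = (A + A)/5 = (2*A)/5 = 2*A/5)
W = 92303/5 (W = ((2/5)*(-14) - 71)*(-35 - 206) = (-28/5 - 71)*(-241) = -383/5*(-241) = 92303/5 ≈ 18461.)
(433 + W)**2 = (433 + 92303/5)**2 = (94468/5)**2 = 8924203024/25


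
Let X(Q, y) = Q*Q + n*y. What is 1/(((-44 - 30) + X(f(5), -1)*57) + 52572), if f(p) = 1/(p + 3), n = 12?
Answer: 64/3316153 ≈ 1.9299e-5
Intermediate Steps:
f(p) = 1/(3 + p)
X(Q, y) = Q² + 12*y (X(Q, y) = Q*Q + 12*y = Q² + 12*y)
1/(((-44 - 30) + X(f(5), -1)*57) + 52572) = 1/(((-44 - 30) + ((1/(3 + 5))² + 12*(-1))*57) + 52572) = 1/((-74 + ((1/8)² - 12)*57) + 52572) = 1/((-74 + ((⅛)² - 12)*57) + 52572) = 1/((-74 + (1/64 - 12)*57) + 52572) = 1/((-74 - 767/64*57) + 52572) = 1/((-74 - 43719/64) + 52572) = 1/(-48455/64 + 52572) = 1/(3316153/64) = 64/3316153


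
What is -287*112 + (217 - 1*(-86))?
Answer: -31841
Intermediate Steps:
-287*112 + (217 - 1*(-86)) = -32144 + (217 + 86) = -32144 + 303 = -31841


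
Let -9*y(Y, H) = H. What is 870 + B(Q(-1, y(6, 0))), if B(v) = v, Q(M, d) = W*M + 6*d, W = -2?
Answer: 872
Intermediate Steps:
y(Y, H) = -H/9
Q(M, d) = -2*M + 6*d
870 + B(Q(-1, y(6, 0))) = 870 + (-2*(-1) + 6*(-⅑*0)) = 870 + (2 + 6*0) = 870 + (2 + 0) = 870 + 2 = 872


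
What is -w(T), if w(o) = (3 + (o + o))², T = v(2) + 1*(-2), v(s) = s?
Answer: -9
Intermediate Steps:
T = 0 (T = 2 + 1*(-2) = 2 - 2 = 0)
w(o) = (3 + 2*o)²
-w(T) = -(3 + 2*0)² = -(3 + 0)² = -1*3² = -1*9 = -9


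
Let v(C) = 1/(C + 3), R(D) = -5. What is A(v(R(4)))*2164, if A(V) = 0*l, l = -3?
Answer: 0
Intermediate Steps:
v(C) = 1/(3 + C)
A(V) = 0 (A(V) = 0*(-3) = 0)
A(v(R(4)))*2164 = 0*2164 = 0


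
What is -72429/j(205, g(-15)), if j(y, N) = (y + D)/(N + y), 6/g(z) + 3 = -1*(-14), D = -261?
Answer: 23394567/88 ≈ 2.6585e+5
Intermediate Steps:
g(z) = 6/11 (g(z) = 6/(-3 - 1*(-14)) = 6/(-3 + 14) = 6/11)
j(y, N) = (-261 + y)/(N + y) (j(y, N) = (y - 261)/(N + y) = (-261 + y)/(N + y))
-72429/j(205, g(-15)) = -72429*(6/11 + 205)/(-261 + 205) = -72429/(-56/(2261/11)) = -72429/((11/2261)*(-56)) = -72429/(-88/323) = -72429*(-323/88) = 23394567/88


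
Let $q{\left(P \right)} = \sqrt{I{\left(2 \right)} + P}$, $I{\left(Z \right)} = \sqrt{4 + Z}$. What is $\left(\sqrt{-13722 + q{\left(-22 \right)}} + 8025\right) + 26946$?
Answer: $34971 + \sqrt{-13722 + \sqrt{-22 + \sqrt{6}}} \approx 34971.0 + 117.14 i$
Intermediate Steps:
$q{\left(P \right)} = \sqrt{P + \sqrt{6}}$ ($q{\left(P \right)} = \sqrt{\sqrt{4 + 2} + P} = \sqrt{\sqrt{6} + P} = \sqrt{P + \sqrt{6}}$)
$\left(\sqrt{-13722 + q{\left(-22 \right)}} + 8025\right) + 26946 = \left(\sqrt{-13722 + \sqrt{-22 + \sqrt{6}}} + 8025\right) + 26946 = \left(8025 + \sqrt{-13722 + \sqrt{-22 + \sqrt{6}}}\right) + 26946 = 34971 + \sqrt{-13722 + \sqrt{-22 + \sqrt{6}}}$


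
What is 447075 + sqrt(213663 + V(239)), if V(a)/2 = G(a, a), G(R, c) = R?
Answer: 447075 + sqrt(214141) ≈ 4.4754e+5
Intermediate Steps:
V(a) = 2*a
447075 + sqrt(213663 + V(239)) = 447075 + sqrt(213663 + 2*239) = 447075 + sqrt(213663 + 478) = 447075 + sqrt(214141)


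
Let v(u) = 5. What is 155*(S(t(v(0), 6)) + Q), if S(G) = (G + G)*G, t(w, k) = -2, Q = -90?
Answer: -12710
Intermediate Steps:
S(G) = 2*G² (S(G) = (2*G)*G = 2*G²)
155*(S(t(v(0), 6)) + Q) = 155*(2*(-2)² - 90) = 155*(2*4 - 90) = 155*(8 - 90) = 155*(-82) = -12710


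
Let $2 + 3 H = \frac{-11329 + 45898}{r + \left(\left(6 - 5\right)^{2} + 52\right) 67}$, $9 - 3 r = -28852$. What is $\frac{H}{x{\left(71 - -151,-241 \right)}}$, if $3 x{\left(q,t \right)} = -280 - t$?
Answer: $- \frac{1073}{67002} \approx -0.016014$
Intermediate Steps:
$r = \frac{28861}{3}$ ($r = 3 - - \frac{28852}{3} = 3 + \frac{28852}{3} = \frac{28861}{3} \approx 9620.3$)
$x{\left(q,t \right)} = - \frac{280}{3} - \frac{t}{3}$ ($x{\left(q,t \right)} = \frac{-280 - t}{3} = - \frac{280}{3} - \frac{t}{3}$)
$H = \frac{1073}{5154}$ ($H = - \frac{2}{3} + \frac{\left(-11329 + 45898\right) \frac{1}{\frac{28861}{3} + \left(\left(6 - 5\right)^{2} + 52\right) 67}}{3} = - \frac{2}{3} + \frac{34569 \frac{1}{\frac{28861}{3} + \left(1^{2} + 52\right) 67}}{3} = - \frac{2}{3} + \frac{34569 \frac{1}{\frac{28861}{3} + \left(1 + 52\right) 67}}{3} = - \frac{2}{3} + \frac{34569 \frac{1}{\frac{28861}{3} + 53 \cdot 67}}{3} = - \frac{2}{3} + \frac{34569 \frac{1}{\frac{28861}{3} + 3551}}{3} = - \frac{2}{3} + \frac{34569 \frac{1}{\frac{39514}{3}}}{3} = - \frac{2}{3} + \frac{34569 \cdot \frac{3}{39514}}{3} = - \frac{2}{3} + \frac{1}{3} \cdot \frac{4509}{1718} = - \frac{2}{3} + \frac{1503}{1718} = \frac{1073}{5154} \approx 0.20819$)
$\frac{H}{x{\left(71 - -151,-241 \right)}} = \frac{1073}{5154 \left(- \frac{280}{3} - - \frac{241}{3}\right)} = \frac{1073}{5154 \left(- \frac{280}{3} + \frac{241}{3}\right)} = \frac{1073}{5154 \left(-13\right)} = \frac{1073}{5154} \left(- \frac{1}{13}\right) = - \frac{1073}{67002}$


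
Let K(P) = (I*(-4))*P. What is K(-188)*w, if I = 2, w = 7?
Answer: 10528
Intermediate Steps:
K(P) = -8*P (K(P) = (2*(-4))*P = -8*P)
K(-188)*w = -8*(-188)*7 = 1504*7 = 10528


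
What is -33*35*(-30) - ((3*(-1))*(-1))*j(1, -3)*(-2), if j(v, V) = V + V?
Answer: 34614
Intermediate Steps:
j(v, V) = 2*V
-33*35*(-30) - ((3*(-1))*(-1))*j(1, -3)*(-2) = -33*35*(-30) - ((3*(-1))*(-1))*(2*(-3))*(-2) = -1155*(-30) - -3*(-1)*(-6)*(-2) = 34650 - 3*(-6)*(-2) = 34650 - (-18)*(-2) = 34650 - 1*36 = 34650 - 36 = 34614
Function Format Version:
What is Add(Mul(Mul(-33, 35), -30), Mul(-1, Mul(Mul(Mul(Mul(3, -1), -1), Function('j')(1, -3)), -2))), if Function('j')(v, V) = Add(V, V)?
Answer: 34614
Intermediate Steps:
Function('j')(v, V) = Mul(2, V)
Add(Mul(Mul(-33, 35), -30), Mul(-1, Mul(Mul(Mul(Mul(3, -1), -1), Function('j')(1, -3)), -2))) = Add(Mul(Mul(-33, 35), -30), Mul(-1, Mul(Mul(Mul(Mul(3, -1), -1), Mul(2, -3)), -2))) = Add(Mul(-1155, -30), Mul(-1, Mul(Mul(Mul(-3, -1), -6), -2))) = Add(34650, Mul(-1, Mul(Mul(3, -6), -2))) = Add(34650, Mul(-1, Mul(-18, -2))) = Add(34650, Mul(-1, 36)) = Add(34650, -36) = 34614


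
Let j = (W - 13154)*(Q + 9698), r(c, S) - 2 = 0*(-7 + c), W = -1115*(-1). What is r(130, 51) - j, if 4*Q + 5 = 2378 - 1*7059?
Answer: 205301071/2 ≈ 1.0265e+8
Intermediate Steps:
Q = -2343/2 (Q = -5/4 + (2378 - 1*7059)/4 = -5/4 + (2378 - 7059)/4 = -5/4 + (¼)*(-4681) = -5/4 - 4681/4 = -2343/2 ≈ -1171.5)
W = 1115
r(c, S) = 2 (r(c, S) = 2 + 0*(-7 + c) = 2 + 0 = 2)
j = -205301067/2 (j = (1115 - 13154)*(-2343/2 + 9698) = -12039*17053/2 = -205301067/2 ≈ -1.0265e+8)
r(130, 51) - j = 2 - 1*(-205301067/2) = 2 + 205301067/2 = 205301071/2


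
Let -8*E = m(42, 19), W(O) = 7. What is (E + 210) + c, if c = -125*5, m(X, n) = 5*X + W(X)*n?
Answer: -3663/8 ≈ -457.88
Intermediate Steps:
m(X, n) = 5*X + 7*n
E = -343/8 (E = -(5*42 + 7*19)/8 = -(210 + 133)/8 = -⅛*343 = -343/8 ≈ -42.875)
c = -625
(E + 210) + c = (-343/8 + 210) - 625 = 1337/8 - 625 = -3663/8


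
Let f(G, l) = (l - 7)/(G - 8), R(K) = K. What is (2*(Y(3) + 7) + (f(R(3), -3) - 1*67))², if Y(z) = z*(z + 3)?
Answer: 225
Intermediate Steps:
Y(z) = z*(3 + z)
f(G, l) = (-7 + l)/(-8 + G)
(2*(Y(3) + 7) + (f(R(3), -3) - 1*67))² = (2*(3*(3 + 3) + 7) + ((-7 - 3)/(-8 + 3) - 1*67))² = (2*(3*6 + 7) + (-10/(-5) - 67))² = (2*(18 + 7) + (-⅕*(-10) - 67))² = (2*25 + (2 - 67))² = (50 - 65)² = (-15)² = 225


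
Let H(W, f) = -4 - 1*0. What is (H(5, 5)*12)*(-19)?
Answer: 912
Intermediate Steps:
H(W, f) = -4 (H(W, f) = -4 + 0 = -4)
(H(5, 5)*12)*(-19) = -4*12*(-19) = -48*(-19) = 912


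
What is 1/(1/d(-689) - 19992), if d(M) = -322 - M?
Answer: -367/7337063 ≈ -5.0020e-5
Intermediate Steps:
1/(1/d(-689) - 19992) = 1/(1/(-322 - 1*(-689)) - 19992) = 1/(1/(-322 + 689) - 19992) = 1/(1/367 - 19992) = 1/(-7337063/367) = -367/7337063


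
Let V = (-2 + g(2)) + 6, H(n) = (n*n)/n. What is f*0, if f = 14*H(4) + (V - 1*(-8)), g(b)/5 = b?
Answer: 0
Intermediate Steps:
g(b) = 5*b
H(n) = n (H(n) = n²/n = n)
V = 14 (V = (-2 + 5*2) + 6 = (-2 + 10) + 6 = 8 + 6 = 14)
f = 78 (f = 14*4 + (14 - 1*(-8)) = 56 + (14 + 8) = 56 + 22 = 78)
f*0 = 78*0 = 0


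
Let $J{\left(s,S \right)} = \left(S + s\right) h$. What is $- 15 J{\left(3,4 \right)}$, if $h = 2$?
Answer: $-210$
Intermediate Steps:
$J{\left(s,S \right)} = 2 S + 2 s$ ($J{\left(s,S \right)} = \left(S + s\right) 2 = 2 S + 2 s$)
$- 15 J{\left(3,4 \right)} = - 15 \left(2 \cdot 4 + 2 \cdot 3\right) = - 15 \left(8 + 6\right) = \left(-15\right) 14 = -210$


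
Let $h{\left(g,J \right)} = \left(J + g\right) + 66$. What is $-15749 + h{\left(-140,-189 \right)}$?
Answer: $-16012$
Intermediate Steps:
$h{\left(g,J \right)} = 66 + J + g$
$-15749 + h{\left(-140,-189 \right)} = -15749 - 263 = -16012$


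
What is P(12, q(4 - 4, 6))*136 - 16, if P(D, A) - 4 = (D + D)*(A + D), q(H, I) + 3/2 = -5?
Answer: 18480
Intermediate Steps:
q(H, I) = -13/2 (q(H, I) = -3/2 - 5 = -13/2)
P(D, A) = 4 + 2*D*(A + D) (P(D, A) = 4 + (D + D)*(A + D) = 4 + (2*D)*(A + D) = 4 + 2*D*(A + D))
P(12, q(4 - 4, 6))*136 - 16 = (4 + 2*12² + 2*(-13/2)*12)*136 - 16 = (4 + 2*144 - 156)*136 - 16 = (4 + 288 - 156)*136 - 16 = 136*136 - 16 = 18496 - 16 = 18480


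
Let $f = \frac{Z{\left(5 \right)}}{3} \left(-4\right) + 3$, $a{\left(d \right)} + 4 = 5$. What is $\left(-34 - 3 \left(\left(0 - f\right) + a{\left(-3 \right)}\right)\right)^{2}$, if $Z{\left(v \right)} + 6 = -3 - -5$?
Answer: $144$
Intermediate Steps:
$Z{\left(v \right)} = -4$ ($Z{\left(v \right)} = -6 - -2 = -6 + \left(-3 + 5\right) = -6 + 2 = -4$)
$a{\left(d \right)} = 1$ ($a{\left(d \right)} = -4 + 5 = 1$)
$f = \frac{25}{3}$ ($f = - \frac{4}{3} \left(-4\right) + 3 = \left(-4\right) \frac{1}{3} \left(-4\right) + 3 = \left(- \frac{4}{3}\right) \left(-4\right) + 3 = \frac{16}{3} + 3 = \frac{25}{3} \approx 8.3333$)
$\left(-34 - 3 \left(\left(0 - f\right) + a{\left(-3 \right)}\right)\right)^{2} = \left(-34 - 3 \left(\left(0 - \frac{25}{3}\right) + 1\right)\right)^{2} = \left(-34 - 3 \left(- \frac{25}{3} + 1\right)\right)^{2} = \left(-34 - -22\right)^{2} = \left(-34 + 22\right)^{2} = \left(-12\right)^{2} = 144$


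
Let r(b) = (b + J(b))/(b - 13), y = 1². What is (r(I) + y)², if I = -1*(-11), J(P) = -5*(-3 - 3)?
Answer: 1521/4 ≈ 380.25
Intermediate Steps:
J(P) = 30 (J(P) = -5*(-6) = 30)
y = 1
I = 11
r(b) = (30 + b)/(-13 + b) (r(b) = (b + 30)/(b - 13) = (30 + b)/(-13 + b))
(r(I) + y)² = ((30 + 11)/(-13 + 11) + 1)² = (41/(-2) + 1)² = (-½*41 + 1)² = (-41/2 + 1)² = (-39/2)² = 1521/4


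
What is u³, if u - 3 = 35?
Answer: 54872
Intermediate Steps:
u = 38 (u = 3 + 35 = 38)
u³ = 38³ = 54872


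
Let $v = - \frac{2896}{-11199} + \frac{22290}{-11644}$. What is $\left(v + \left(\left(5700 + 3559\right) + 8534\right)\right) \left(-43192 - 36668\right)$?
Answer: $- \frac{15439678955066410}{10866763} \approx -1.4208 \cdot 10^{9}$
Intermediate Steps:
$v = - \frac{107952343}{65200578}$ ($v = \left(-2896\right) \left(- \frac{1}{11199}\right) + 22290 \left(- \frac{1}{11644}\right) = \frac{2896}{11199} - \frac{11145}{5822} = - \frac{107952343}{65200578} \approx -1.6557$)
$\left(v + \left(\left(5700 + 3559\right) + 8534\right)\right) \left(-43192 - 36668\right) = \left(- \frac{107952343}{65200578} + \left(\left(5700 + 3559\right) + 8534\right)\right) \left(-43192 - 36668\right) = \left(- \frac{107952343}{65200578} + \left(9259 + 8534\right)\right) \left(-79860\right) = \left(- \frac{107952343}{65200578} + 17793\right) \left(-79860\right) = \frac{1160005932011}{65200578} \left(-79860\right) = - \frac{15439678955066410}{10866763}$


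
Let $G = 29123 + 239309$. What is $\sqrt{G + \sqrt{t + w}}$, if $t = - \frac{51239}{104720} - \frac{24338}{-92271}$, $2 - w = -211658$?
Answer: $\frac{\sqrt{391601218986911622427200 + 603913695 \sqrt{1235116911447762015032745}}}{1207827390} \approx 518.55$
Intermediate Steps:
$w = 211660$ ($w = 2 - -211658 = 2 + 211658 = 211660$)
$t = - \frac{2179198409}{9662619120}$ ($t = \left(-51239\right) \frac{1}{104720} - - \frac{24338}{92271} = - \frac{51239}{104720} + \frac{24338}{92271} = - \frac{2179198409}{9662619120} \approx -0.22553$)
$G = 268432$
$\sqrt{G + \sqrt{t + w}} = \sqrt{268432 + \sqrt{- \frac{2179198409}{9662619120} + 211660}} = \sqrt{268432 + \sqrt{\frac{2045187783740791}{9662619120}}} = \sqrt{268432 + \frac{\sqrt{1235116911447762015032745}}{2415654780}}$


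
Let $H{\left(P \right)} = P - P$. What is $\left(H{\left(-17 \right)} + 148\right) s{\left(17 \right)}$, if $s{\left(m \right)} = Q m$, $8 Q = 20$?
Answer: $6290$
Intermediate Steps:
$Q = \frac{5}{2}$ ($Q = \frac{1}{8} \cdot 20 = \frac{5}{2} \approx 2.5$)
$H{\left(P \right)} = 0$
$s{\left(m \right)} = \frac{5 m}{2}$
$\left(H{\left(-17 \right)} + 148\right) s{\left(17 \right)} = \left(0 + 148\right) \frac{5}{2} \cdot 17 = 148 \cdot \frac{85}{2} = 6290$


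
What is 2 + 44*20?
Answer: 882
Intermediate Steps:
2 + 44*20 = 2 + 880 = 882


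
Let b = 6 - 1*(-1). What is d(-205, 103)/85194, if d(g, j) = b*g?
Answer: -1435/85194 ≈ -0.016844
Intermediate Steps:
b = 7 (b = 6 + 1 = 7)
d(g, j) = 7*g
d(-205, 103)/85194 = (7*(-205))/85194 = -1435*1/85194 = -1435/85194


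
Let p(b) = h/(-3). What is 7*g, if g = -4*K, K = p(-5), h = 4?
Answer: 112/3 ≈ 37.333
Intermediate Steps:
p(b) = -4/3 (p(b) = 4/(-3) = 4*(-1/3) = -4/3)
K = -4/3 ≈ -1.3333
g = 16/3 (g = -4*(-4/3) = 16/3 ≈ 5.3333)
7*g = 7*(16/3) = 112/3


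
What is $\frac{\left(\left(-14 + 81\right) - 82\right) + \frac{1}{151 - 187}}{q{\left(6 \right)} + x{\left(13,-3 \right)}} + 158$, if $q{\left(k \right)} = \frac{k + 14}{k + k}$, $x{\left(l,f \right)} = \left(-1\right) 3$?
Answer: $\frac{8125}{48} \approx 169.27$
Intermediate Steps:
$x{\left(l,f \right)} = -3$
$q{\left(k \right)} = \frac{14 + k}{2 k}$
$\frac{\left(\left(-14 + 81\right) - 82\right) + \frac{1}{151 - 187}}{q{\left(6 \right)} + x{\left(13,-3 \right)}} + 158 = \frac{\left(\left(-14 + 81\right) - 82\right) + \frac{1}{151 - 187}}{\frac{14 + 6}{2 \cdot 6} - 3} + 158 = \frac{\left(67 - 82\right) + \frac{1}{-36}}{\frac{1}{2} \cdot \frac{1}{6} \cdot 20 - 3} + 158 = \frac{-15 - \frac{1}{36}}{\frac{5}{3} - 3} + 158 = - \frac{541}{36 \left(- \frac{4}{3}\right)} + 158 = \left(- \frac{541}{36}\right) \left(- \frac{3}{4}\right) + 158 = \frac{541}{48} + 158 = \frac{8125}{48}$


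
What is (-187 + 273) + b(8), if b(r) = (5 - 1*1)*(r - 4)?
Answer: 102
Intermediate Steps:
b(r) = -16 + 4*r (b(r) = (5 - 1)*(-4 + r) = 4*(-4 + r) = -16 + 4*r)
(-187 + 273) + b(8) = (-187 + 273) + (-16 + 4*8) = 86 + (-16 + 32) = 86 + 16 = 102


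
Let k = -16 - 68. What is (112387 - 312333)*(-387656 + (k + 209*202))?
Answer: 69085741812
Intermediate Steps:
k = -84
(112387 - 312333)*(-387656 + (k + 209*202)) = (112387 - 312333)*(-387656 + (-84 + 209*202)) = -199946*(-387656 + (-84 + 42218)) = -199946*(-387656 + 42134) = -199946*(-345522) = 69085741812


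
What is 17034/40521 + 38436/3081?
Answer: 13760230/1067053 ≈ 12.896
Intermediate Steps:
17034/40521 + 38436/3081 = 17034*(1/40521) + 38436*(1/3081) = 5678/13507 + 12812/1027 = 13760230/1067053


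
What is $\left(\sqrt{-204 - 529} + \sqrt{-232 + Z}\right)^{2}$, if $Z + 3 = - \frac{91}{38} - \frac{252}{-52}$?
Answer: $- \frac{476981}{494} - \frac{\sqrt{41597915658}}{247} \approx -1791.3$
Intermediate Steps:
$Z = - \frac{271}{494}$ ($Z = -3 - \left(- \frac{63}{13} + \frac{91}{38}\right) = -3 - - \frac{1211}{494} = -3 + \left(- \frac{91}{38} + \frac{63}{13}\right) = -3 + \frac{1211}{494} = - \frac{271}{494} \approx -0.54858$)
$\left(\sqrt{-204 - 529} + \sqrt{-232 + Z}\right)^{2} = \left(\sqrt{-204 - 529} + \sqrt{-232 - \frac{271}{494}}\right)^{2} = \left(\sqrt{-733} + \sqrt{- \frac{114879}{494}}\right)^{2} = \left(i \sqrt{733} + \frac{i \sqrt{56750226}}{494}\right)^{2}$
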